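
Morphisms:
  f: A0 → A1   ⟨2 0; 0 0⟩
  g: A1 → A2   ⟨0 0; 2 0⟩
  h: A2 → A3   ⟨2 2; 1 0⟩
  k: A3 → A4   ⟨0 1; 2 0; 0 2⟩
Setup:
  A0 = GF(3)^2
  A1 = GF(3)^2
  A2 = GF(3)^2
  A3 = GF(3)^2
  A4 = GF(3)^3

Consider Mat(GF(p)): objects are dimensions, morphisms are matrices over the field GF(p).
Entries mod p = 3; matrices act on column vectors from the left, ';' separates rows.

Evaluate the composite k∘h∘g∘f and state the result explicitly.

  e0=[1,0] f→[2,0] g→[0,1] h→[2,0] k→[0,1,0]
  e1=[0,1] f→[0,0] g→[0,0] h→[0,0] k→[0,0,0]
composite: ⟨0 0; 1 0; 0 0⟩

Answer: ⟨0 0; 1 0; 0 0⟩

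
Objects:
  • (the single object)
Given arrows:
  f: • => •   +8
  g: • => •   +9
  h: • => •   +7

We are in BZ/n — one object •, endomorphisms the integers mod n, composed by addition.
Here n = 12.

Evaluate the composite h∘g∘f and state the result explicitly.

  0 +8≡8 +9≡5 +7≡0  (mod 12)
result: +0

Answer: +0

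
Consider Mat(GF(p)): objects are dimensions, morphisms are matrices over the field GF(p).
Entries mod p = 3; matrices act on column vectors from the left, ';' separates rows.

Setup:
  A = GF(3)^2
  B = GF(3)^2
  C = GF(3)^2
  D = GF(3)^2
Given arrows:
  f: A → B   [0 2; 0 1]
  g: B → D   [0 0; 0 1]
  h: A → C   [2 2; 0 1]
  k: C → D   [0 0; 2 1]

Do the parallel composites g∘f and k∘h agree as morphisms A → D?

Answer: DOES NOT COMMUTE

Work:
Along f;g (path 1):
  e0=[1,0] f→[0,0] g→[0,0]
  e1=[0,1] f→[2,1] g→[0,1]
  composite₁ = [0 0; 0 1]
Along h;k (path 2):
  e0=[1,0] h→[2,0] k→[0,1]
  e1=[0,1] h→[2,1] k→[0,2]
  composite₂ = [0 0; 1 2]
Equal? NO — does not commute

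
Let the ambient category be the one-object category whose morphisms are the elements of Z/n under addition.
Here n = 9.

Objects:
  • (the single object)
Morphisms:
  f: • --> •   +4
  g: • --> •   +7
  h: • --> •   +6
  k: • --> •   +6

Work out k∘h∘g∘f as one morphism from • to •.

  0 +4≡4 +7≡2 +6≡8 +6≡5  (mod 9)
result: +5

Answer: +5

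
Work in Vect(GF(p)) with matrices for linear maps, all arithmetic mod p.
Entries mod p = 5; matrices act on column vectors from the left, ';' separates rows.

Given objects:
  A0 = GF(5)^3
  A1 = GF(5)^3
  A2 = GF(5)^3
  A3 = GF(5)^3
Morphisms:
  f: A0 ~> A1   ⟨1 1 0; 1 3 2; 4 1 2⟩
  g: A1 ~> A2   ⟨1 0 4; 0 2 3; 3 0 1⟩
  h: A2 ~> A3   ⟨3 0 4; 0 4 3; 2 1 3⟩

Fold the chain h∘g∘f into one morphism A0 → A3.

  e0=(1,0,0) f~>(1,1,4) g~>(2,4,2) h~>(4,2,4)
  e1=(0,1,0) f~>(1,3,1) g~>(0,4,4) h~>(1,3,1)
  e2=(0,0,1) f~>(0,2,2) g~>(3,0,2) h~>(2,1,2)
result: ⟨4 1 2; 2 3 1; 4 1 2⟩

Answer: ⟨4 1 2; 2 3 1; 4 1 2⟩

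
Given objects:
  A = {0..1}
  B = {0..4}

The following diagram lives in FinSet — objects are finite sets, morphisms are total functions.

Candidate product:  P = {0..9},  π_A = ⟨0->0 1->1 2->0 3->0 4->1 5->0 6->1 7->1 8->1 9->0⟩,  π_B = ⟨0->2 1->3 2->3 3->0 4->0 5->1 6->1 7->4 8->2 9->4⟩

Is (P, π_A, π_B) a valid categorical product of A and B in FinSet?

|A|·|B| = 2·5 = 10;  |P| = 10
Check the pairing map k ↦ (π_A(k), π_B(k)):
  0 -> (0,2)
  1 -> (1,3)
  2 -> (0,3)
  3 -> (0,0)
  4 -> (1,0)
  5 -> (0,1)
  6 -> (1,1)
  7 -> (1,4)
  8 -> (1,2)
  9 -> (0,4)
distinct pairs in image: 10 / 10 needed
  → bijection onto A×B; projections well-typed.

Answer: VALID PRODUCT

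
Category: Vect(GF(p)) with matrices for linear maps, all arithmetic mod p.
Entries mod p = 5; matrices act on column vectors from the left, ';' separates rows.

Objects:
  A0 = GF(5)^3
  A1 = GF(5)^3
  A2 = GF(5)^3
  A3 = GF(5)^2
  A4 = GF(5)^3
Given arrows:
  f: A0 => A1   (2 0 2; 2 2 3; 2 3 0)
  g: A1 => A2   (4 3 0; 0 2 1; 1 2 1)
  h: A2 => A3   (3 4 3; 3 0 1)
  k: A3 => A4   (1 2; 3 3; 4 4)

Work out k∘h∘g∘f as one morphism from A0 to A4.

  e0=⟨1,0,0⟩ f=>⟨2,2,2⟩ g=>⟨4,1,3⟩ h=>⟨0,0⟩ k=>⟨0,0,0⟩
  e1=⟨0,1,0⟩ f=>⟨0,2,3⟩ g=>⟨1,2,2⟩ h=>⟨2,0⟩ k=>⟨2,1,3⟩
  e2=⟨0,0,1⟩ f=>⟨2,3,0⟩ g=>⟨2,1,3⟩ h=>⟨4,4⟩ k=>⟨2,4,2⟩
result: (0 2 2; 0 1 4; 0 3 2)

Answer: (0 2 2; 0 1 4; 0 3 2)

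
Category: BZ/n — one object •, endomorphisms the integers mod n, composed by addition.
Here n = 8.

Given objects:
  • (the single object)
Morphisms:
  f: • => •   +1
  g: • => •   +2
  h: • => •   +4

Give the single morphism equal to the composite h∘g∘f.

Answer: +7

Work:
  0 +1≡1 +2≡3 +4≡7  (mod 8)
result: +7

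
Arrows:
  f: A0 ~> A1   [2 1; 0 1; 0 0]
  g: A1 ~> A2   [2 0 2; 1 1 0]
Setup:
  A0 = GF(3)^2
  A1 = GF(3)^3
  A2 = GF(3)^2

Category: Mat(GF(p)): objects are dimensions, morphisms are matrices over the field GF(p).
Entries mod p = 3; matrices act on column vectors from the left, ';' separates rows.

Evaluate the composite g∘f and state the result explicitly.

Answer: [1 2; 2 2]

Derivation:
  e0=[1,0] f~>[2,0,0] g~>[1,2]
  e1=[0,1] f~>[1,1,0] g~>[2,2]
result: [1 2; 2 2]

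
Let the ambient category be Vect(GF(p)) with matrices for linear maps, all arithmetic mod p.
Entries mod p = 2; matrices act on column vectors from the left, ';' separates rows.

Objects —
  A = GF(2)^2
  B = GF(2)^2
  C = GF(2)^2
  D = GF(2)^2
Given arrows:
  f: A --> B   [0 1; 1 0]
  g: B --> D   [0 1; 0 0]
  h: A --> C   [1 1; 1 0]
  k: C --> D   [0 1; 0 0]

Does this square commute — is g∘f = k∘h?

Answer: COMMUTES

Derivation:
Along f;g (path 1):
  e0=[1,0] f-->[0,1] g-->[1,0]
  e1=[0,1] f-->[1,0] g-->[0,0]
  composite₁ = [1 0; 0 0]
Along h;k (path 2):
  e0=[1,0] h-->[1,1] k-->[1,0]
  e1=[0,1] h-->[1,0] k-->[0,0]
  composite₂ = [1 0; 0 0]
Equal? equal; square commutes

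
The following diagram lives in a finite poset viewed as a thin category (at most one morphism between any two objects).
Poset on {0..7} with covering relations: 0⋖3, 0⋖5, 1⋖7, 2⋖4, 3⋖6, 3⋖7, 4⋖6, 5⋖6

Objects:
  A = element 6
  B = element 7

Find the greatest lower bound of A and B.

Answer: A∧B = 3

Derivation:
Common predecessors of 6,7: {0,3}
  0 ⊑ 3
  3 ⊑ 3
glb = 3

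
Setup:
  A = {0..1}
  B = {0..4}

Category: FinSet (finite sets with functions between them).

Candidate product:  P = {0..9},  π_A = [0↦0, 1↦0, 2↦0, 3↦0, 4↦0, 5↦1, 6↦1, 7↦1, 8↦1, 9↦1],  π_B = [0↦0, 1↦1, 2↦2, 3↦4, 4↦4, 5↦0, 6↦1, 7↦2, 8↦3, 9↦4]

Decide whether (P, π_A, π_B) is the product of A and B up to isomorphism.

|A|·|B| = 2·5 = 10;  |P| = 10
Check the pairing map k ↦ (π_A(k), π_B(k)):
  0 ↦ (0,0)
  1 ↦ (0,1)
  2 ↦ (0,2)
  3 ↦ (0,4)
  4 ↦ (0,4)  ✗ repeats pair of k=3
  5 ↦ (1,0)
  6 ↦ (1,1)
  7 ↦ (1,2)
  8 ↦ (1,3)
  9 ↦ (1,4)
distinct pairs in image: 9 / 10 needed
  → (0,4) hit at k=3 and k=4

Answer: NOT A VALID PRODUCT — duplicate pair at indices 4,3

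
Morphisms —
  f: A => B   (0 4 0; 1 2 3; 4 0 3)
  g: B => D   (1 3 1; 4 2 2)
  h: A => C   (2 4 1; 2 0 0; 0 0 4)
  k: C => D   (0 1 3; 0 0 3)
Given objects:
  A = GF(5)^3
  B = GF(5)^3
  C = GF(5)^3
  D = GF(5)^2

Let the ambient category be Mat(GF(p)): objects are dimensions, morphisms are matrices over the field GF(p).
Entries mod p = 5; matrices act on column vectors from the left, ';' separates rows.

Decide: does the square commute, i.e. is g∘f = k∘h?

Answer: COMMUTES

Work:
Along f;g (path 1):
  e0=[1,0,0] f=>[0,1,4] g=>[2,0]
  e1=[0,1,0] f=>[4,2,0] g=>[0,0]
  e2=[0,0,1] f=>[0,3,3] g=>[2,2]
  composite₁ = (2 0 2; 0 0 2)
Along h;k (path 2):
  e0=[1,0,0] h=>[2,2,0] k=>[2,0]
  e1=[0,1,0] h=>[4,0,0] k=>[0,0]
  e2=[0,0,1] h=>[1,0,4] k=>[2,2]
  composite₂ = (2 0 2; 0 0 2)
Equal? equal; square commutes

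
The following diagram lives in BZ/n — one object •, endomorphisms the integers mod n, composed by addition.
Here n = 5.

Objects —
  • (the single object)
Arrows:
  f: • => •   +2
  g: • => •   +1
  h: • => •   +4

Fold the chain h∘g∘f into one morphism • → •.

Answer: +2

Work:
  0 +2≡2 +1≡3 +4≡2  (mod 5)
composite: +2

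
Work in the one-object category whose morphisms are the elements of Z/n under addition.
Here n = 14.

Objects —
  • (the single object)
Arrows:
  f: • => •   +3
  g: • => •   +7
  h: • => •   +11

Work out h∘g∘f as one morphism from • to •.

  0 +3≡3 +7≡10 +11≡7  (mod 14)
result: +7

Answer: +7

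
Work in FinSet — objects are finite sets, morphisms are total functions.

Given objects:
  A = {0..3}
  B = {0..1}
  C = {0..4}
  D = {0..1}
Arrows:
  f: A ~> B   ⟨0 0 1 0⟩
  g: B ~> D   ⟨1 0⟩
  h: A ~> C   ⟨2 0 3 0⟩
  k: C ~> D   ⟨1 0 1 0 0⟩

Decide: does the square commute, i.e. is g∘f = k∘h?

Answer: COMMUTES

Trace:
Path 1 = f;g:
  0 f~>0 g~>1
  1 f~>0 g~>1
  2 f~>1 g~>0
  3 f~>0 g~>1
  ⟦path⟧₁ = ⟨1 1 0 1⟩
Path 2 = h;k:
  0 h~>2 k~>1
  1 h~>0 k~>1
  2 h~>3 k~>0
  3 h~>0 k~>1
  ⟦path⟧₂ = ⟨1 1 0 1⟩
Equal? YES — commutes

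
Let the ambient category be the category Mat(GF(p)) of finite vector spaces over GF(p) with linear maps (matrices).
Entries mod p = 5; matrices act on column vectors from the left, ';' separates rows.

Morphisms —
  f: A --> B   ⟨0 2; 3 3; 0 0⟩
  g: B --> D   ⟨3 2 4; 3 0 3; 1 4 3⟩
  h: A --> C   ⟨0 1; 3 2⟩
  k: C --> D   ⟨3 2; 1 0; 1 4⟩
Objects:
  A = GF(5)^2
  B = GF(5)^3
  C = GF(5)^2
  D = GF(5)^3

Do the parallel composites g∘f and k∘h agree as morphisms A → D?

Answer: COMMUTES

Trace:
Along f;g (path 1):
  e0=[1,0] f-->[0,3,0] g-->[1,0,2]
  e1=[0,1] f-->[2,3,0] g-->[2,1,4]
  composite₁ = ⟨1 2; 0 1; 2 4⟩
Along h;k (path 2):
  e0=[1,0] h-->[0,3] k-->[1,0,2]
  e1=[0,1] h-->[1,2] k-->[2,1,4]
  composite₂ = ⟨1 2; 0 1; 2 4⟩
Equal? equal; square commutes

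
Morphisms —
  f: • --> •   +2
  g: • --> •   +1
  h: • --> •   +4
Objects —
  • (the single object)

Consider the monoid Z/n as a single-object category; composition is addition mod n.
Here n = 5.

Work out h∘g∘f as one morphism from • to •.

Answer: +2

Derivation:
  0 +2≡2 +1≡3 +4≡2  (mod 5)
⟦path⟧: +2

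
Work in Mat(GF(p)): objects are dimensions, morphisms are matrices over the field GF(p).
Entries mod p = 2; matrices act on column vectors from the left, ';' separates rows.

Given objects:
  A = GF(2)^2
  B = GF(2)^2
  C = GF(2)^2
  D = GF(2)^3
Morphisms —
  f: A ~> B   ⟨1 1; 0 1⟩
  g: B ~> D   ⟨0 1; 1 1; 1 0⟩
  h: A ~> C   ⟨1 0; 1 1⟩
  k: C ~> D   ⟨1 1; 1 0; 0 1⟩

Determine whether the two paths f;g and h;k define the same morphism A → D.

1) trace f;g:
  e0=(1,0) f~>(1,0) g~>(0,1,1)
  e1=(0,1) f~>(1,1) g~>(1,0,1)
  result₁ = ⟨0 1; 1 0; 1 1⟩
2) trace h;k:
  e0=(1,0) h~>(1,1) k~>(0,1,1)
  e1=(0,1) h~>(0,1) k~>(1,0,1)
  result₂ = ⟨0 1; 1 0; 1 1⟩
Equal? equal; square commutes

Answer: COMMUTES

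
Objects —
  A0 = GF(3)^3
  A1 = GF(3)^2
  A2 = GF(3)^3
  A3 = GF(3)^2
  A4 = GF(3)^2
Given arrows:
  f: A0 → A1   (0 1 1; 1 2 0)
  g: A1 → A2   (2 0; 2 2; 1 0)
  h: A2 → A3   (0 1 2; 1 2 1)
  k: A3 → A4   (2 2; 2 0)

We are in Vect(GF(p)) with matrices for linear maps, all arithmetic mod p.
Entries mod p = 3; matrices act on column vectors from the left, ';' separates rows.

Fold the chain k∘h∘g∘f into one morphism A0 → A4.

  e0=(1,0,0) f→(0,1) g→(0,2,0) h→(2,1) k→(0,1)
  e1=(0,1,0) f→(1,2) g→(2,0,1) h→(2,0) k→(1,1)
  e2=(0,0,1) f→(1,0) g→(2,2,1) h→(1,1) k→(1,2)
⟦path⟧: (0 1 1; 1 1 2)

Answer: (0 1 1; 1 1 2)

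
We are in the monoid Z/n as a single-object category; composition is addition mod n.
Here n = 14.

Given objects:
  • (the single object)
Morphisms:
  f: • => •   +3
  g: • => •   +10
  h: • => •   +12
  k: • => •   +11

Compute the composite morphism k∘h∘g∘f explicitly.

  0 +3≡3 +10≡13 +12≡11 +11≡8  (mod 14)
composite: +8

Answer: +8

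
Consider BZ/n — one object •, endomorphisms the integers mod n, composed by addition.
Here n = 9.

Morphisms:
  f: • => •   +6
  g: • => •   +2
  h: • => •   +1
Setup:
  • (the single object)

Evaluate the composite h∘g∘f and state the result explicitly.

  0 +6≡6 +2≡8 +1≡0  (mod 9)
result: +0

Answer: +0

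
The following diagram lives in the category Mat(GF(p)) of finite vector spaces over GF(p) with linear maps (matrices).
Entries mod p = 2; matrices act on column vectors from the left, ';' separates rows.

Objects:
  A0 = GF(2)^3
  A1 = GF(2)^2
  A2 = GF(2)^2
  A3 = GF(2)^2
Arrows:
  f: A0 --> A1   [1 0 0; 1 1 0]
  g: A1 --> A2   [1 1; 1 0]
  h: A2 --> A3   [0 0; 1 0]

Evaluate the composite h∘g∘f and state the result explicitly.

Answer: [0 0 0; 0 1 0]

Trace:
  e0=(1,0,0) f-->(1,1) g-->(0,1) h-->(0,0)
  e1=(0,1,0) f-->(0,1) g-->(1,0) h-->(0,1)
  e2=(0,0,1) f-->(0,0) g-->(0,0) h-->(0,0)
composite: [0 0 0; 0 1 0]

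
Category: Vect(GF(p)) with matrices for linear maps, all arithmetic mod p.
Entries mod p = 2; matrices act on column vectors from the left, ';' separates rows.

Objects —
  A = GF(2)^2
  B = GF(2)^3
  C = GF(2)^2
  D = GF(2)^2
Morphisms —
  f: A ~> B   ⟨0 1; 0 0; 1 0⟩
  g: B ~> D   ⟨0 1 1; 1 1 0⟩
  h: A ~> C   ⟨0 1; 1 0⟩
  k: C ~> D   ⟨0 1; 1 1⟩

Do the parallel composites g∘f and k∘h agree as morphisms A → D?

Answer: DOES NOT COMMUTE

Derivation:
Along f;g (path 1):
  e0=[1,0] f~>[0,0,1] g~>[1,0]
  e1=[0,1] f~>[1,0,0] g~>[0,1]
  ⟦path⟧₁ = ⟨1 0; 0 1⟩
Along h;k (path 2):
  e0=[1,0] h~>[0,1] k~>[1,1]
  e1=[0,1] h~>[1,0] k~>[0,1]
  ⟦path⟧₂ = ⟨1 0; 1 1⟩
Equal? differ; not commutative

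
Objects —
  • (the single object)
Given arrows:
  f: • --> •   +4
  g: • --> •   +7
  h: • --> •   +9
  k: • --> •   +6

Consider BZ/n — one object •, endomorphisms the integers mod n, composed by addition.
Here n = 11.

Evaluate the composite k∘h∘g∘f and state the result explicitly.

  0 +4≡4 +7≡0 +9≡9 +6≡4  (mod 11)
result: +4

Answer: +4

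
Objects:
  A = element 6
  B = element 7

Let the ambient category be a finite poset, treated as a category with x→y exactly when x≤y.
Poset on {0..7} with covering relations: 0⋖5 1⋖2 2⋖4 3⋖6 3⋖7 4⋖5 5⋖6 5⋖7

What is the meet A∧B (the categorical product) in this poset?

Common predecessors of 6,7: {0,1,2,3,4,5}
  maximal lower bounds 3 and 5 are incomparable: neither 3≤5 nor 5≤3
→ no greatest lower bound exists

Answer: NO MEET EXISTS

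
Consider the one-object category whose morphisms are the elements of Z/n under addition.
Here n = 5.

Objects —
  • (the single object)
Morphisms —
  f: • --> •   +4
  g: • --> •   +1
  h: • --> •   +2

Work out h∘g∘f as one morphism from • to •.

Answer: +2

Work:
  0 +4≡4 +1≡0 +2≡2  (mod 5)
⟦path⟧: +2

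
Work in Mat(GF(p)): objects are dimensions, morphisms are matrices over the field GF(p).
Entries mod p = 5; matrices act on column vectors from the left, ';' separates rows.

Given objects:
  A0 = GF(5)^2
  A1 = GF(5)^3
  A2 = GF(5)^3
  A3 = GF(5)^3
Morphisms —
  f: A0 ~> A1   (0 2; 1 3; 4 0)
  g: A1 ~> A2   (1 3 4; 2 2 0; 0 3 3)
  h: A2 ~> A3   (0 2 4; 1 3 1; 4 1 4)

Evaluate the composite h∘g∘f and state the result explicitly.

  e0=⟨1,0⟩ f~>⟨0,1,4⟩ g~>⟨4,2,0⟩ h~>⟨4,0,3⟩
  e1=⟨0,1⟩ f~>⟨2,3,0⟩ g~>⟨1,0,4⟩ h~>⟨1,0,0⟩
⟦path⟧: (4 1; 0 0; 3 0)

Answer: (4 1; 0 0; 3 0)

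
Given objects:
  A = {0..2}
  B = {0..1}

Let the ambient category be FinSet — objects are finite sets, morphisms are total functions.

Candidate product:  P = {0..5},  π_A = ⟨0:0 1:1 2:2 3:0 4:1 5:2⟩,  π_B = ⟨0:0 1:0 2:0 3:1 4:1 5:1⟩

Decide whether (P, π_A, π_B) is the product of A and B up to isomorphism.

Answer: VALID PRODUCT

Trace:
|A|·|B| = 3·2 = 6;  |P| = 6
Check the pairing map k ↦ (π_A(k), π_B(k)):
  0 : (0,0)
  1 : (1,0)
  2 : (2,0)
  3 : (0,1)
  4 : (1,1)
  5 : (2,1)
distinct pairs in image: 6 / 6 needed
  → bijection onto A×B; projections well-typed.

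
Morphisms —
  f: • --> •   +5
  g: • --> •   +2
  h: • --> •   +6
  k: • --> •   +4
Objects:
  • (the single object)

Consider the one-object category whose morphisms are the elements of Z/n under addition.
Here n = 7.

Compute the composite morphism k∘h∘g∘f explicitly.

Answer: +3

Derivation:
  0 +5≡5 +2≡0 +6≡6 +4≡3  (mod 7)
composite: +3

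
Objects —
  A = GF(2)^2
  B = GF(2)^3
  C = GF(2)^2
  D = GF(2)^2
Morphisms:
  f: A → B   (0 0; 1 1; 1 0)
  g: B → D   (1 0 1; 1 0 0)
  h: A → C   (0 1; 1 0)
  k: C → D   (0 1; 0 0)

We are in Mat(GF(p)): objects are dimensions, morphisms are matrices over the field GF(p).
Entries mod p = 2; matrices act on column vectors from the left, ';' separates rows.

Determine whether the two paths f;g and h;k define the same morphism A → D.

1) trace f;g:
  e0=(1,0) f→(0,1,1) g→(1,0)
  e1=(0,1) f→(0,1,0) g→(0,0)
  ⟦path⟧₁ = (1 0; 0 0)
2) trace h;k:
  e0=(1,0) h→(0,1) k→(1,0)
  e1=(0,1) h→(1,0) k→(0,0)
  ⟦path⟧₂ = (1 0; 0 0)
Equal? YES — commutes

Answer: COMMUTES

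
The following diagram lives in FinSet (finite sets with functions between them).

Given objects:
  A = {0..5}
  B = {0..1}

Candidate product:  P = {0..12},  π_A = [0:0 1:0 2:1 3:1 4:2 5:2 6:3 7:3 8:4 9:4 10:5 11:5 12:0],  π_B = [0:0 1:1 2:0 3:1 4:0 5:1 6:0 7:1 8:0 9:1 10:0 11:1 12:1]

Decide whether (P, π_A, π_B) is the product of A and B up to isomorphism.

|A|·|B| = 6·2 = 12;  |P| = 13
  → cardinalities differ; no bijection possible.

Answer: NOT A VALID PRODUCT — |P|=13 ≠ |A|·|B|=12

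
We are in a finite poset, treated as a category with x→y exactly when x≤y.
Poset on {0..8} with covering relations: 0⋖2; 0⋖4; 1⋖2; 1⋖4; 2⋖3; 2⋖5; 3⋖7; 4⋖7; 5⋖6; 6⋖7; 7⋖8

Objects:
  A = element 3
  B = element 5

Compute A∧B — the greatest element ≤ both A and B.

Answer: A∧B = 2

Derivation:
Lower bounds of A=3 and B=5: {0,1,2}
  0 <= 2
  1 <= 2
  2 <= 2
glb = 2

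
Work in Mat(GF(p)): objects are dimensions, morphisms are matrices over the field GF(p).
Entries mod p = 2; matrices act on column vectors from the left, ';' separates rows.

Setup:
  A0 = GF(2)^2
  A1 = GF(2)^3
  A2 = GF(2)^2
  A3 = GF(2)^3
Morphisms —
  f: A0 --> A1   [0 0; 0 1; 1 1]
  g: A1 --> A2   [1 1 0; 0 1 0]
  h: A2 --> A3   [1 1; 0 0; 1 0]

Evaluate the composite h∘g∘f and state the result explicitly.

  e0=[1,0] f-->[0,0,1] g-->[0,0] h-->[0,0,0]
  e1=[0,1] f-->[0,1,1] g-->[1,1] h-->[0,0,1]
result: [0 0; 0 0; 0 1]

Answer: [0 0; 0 0; 0 1]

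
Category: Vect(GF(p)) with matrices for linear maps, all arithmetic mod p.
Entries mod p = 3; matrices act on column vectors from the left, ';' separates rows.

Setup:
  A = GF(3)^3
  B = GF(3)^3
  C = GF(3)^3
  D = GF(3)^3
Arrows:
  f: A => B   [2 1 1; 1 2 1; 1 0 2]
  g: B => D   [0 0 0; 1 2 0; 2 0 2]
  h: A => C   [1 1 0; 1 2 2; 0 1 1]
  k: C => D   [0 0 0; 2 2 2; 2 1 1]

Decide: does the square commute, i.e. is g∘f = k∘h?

Answer: COMMUTES

Trace:
Path 1 = f;g:
  e0=(1,0,0) f=>(2,1,1) g=>(0,1,0)
  e1=(0,1,0) f=>(1,2,0) g=>(0,2,2)
  e2=(0,0,1) f=>(1,1,2) g=>(0,0,0)
  composite₁ = [0 0 0; 1 2 0; 0 2 0]
Path 2 = h;k:
  e0=(1,0,0) h=>(1,1,0) k=>(0,1,0)
  e1=(0,1,0) h=>(1,2,1) k=>(0,2,2)
  e2=(0,0,1) h=>(0,2,1) k=>(0,0,0)
  composite₂ = [0 0 0; 1 2 0; 0 2 0]
Equal? YES — commutes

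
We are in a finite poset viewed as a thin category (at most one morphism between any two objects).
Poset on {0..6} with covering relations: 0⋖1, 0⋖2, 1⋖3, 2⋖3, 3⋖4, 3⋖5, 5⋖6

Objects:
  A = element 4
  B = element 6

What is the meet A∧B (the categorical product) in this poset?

Answer: A∧B = 3

Work:
Common predecessors of 4,6: {0,1,2,3}
  0 ⊑ 3
  1 ⊑ 3
  2 ⊑ 3
  3 ⊑ 3
glb = 3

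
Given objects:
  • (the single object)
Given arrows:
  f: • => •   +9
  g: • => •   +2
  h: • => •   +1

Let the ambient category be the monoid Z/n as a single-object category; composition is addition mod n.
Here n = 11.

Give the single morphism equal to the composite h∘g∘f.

  0 +9≡9 +2≡0 +1≡1  (mod 11)
composite: +1

Answer: +1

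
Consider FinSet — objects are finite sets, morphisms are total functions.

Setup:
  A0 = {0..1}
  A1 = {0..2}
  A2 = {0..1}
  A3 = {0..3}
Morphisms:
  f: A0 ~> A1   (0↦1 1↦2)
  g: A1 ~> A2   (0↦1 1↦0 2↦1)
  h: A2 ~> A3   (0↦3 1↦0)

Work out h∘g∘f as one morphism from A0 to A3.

Answer: (0↦3 1↦0)

Derivation:
  0 f~>1 g~>0 h~>3
  1 f~>2 g~>1 h~>0
⟦path⟧: (0↦3 1↦0)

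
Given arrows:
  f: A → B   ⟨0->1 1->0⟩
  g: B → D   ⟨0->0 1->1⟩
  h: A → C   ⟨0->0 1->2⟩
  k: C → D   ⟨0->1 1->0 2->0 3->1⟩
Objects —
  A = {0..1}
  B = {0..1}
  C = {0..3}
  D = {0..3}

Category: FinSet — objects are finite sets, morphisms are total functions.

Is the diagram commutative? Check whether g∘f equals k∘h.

Path 1 = f;g:
  0 f→1 g→1
  1 f→0 g→0
  composite₁ = ⟨0->1 1->0⟩
Path 2 = h;k:
  0 h→0 k→1
  1 h→2 k→0
  composite₂ = ⟨0->1 1->0⟩
Equal? equal; square commutes

Answer: COMMUTES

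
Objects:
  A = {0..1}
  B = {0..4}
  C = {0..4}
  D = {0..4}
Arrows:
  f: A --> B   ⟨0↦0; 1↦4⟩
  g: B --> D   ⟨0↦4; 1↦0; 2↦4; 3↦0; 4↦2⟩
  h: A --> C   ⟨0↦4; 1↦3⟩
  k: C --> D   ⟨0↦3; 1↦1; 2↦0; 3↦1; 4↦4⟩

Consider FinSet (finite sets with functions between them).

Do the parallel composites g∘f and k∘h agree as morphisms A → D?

Answer: DOES NOT COMMUTE

Derivation:
Path 1 = f;g:
  0 f-->0 g-->4
  1 f-->4 g-->2
  ⟦path⟧₁ = ⟨0↦4; 1↦2⟩
Path 2 = h;k:
  0 h-->4 k-->4
  1 h-->3 k-->1
  ⟦path⟧₂ = ⟨0↦4; 1↦1⟩
Equal? NO — does not commute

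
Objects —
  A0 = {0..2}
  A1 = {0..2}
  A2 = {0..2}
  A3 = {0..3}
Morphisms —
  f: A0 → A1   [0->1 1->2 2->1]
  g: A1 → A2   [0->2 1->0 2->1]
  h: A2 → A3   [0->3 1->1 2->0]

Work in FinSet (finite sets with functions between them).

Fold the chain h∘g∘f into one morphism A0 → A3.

  0 f→1 g→0 h→3
  1 f→2 g→1 h→1
  2 f→1 g→0 h→3
composite: [0->3 1->1 2->3]

Answer: [0->3 1->1 2->3]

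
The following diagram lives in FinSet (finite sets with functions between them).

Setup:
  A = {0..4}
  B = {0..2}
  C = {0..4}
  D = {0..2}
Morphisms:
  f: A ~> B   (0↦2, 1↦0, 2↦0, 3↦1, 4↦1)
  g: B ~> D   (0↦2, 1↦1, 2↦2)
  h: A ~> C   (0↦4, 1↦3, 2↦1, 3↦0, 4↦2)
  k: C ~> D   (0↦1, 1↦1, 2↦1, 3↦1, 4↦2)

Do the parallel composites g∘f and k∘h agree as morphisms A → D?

Answer: DOES NOT COMMUTE

Derivation:
Path 1 = f;g:
  0 f~>2 g~>2
  1 f~>0 g~>2
  2 f~>0 g~>2
  3 f~>1 g~>1
  4 f~>1 g~>1
  composite₁ = (0↦2, 1↦2, 2↦2, 3↦1, 4↦1)
Path 2 = h;k:
  0 h~>4 k~>2
  1 h~>3 k~>1
  2 h~>1 k~>1
  3 h~>0 k~>1
  4 h~>2 k~>1
  composite₂ = (0↦2, 1↦1, 2↦1, 3↦1, 4↦1)
Equal? NO — does not commute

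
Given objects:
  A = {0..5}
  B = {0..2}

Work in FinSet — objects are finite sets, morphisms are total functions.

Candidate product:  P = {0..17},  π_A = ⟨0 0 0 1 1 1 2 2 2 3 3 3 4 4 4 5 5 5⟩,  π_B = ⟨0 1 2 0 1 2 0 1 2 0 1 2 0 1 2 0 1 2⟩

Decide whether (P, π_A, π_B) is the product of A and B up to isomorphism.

|A|·|B| = 6·3 = 18;  |P| = 18
Check the pairing map k ↦ (π_A(k), π_B(k)):
  0 : (0,0)
  1 : (0,1)
  2 : (0,2)
  3 : (1,0)
  4 : (1,1)
  5 : (1,2)
  6 : (2,0)
  7 : (2,1)
  8 : (2,2)
  9 : (3,0)
  10 : (3,1)
  11 : (3,2)
  12 : (4,0)
  13 : (4,1)
  14 : (4,2)
  15 : (5,0)
  16 : (5,1)
  17 : (5,2)
distinct pairs in image: 18 / 18 needed
  → bijection onto A×B; projections well-typed.

Answer: VALID PRODUCT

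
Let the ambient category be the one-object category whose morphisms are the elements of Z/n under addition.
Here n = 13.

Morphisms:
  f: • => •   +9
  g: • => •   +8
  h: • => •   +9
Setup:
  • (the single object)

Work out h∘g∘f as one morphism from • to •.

Answer: +0

Derivation:
  0 +9≡9 +8≡4 +9≡0  (mod 13)
⟦path⟧: +0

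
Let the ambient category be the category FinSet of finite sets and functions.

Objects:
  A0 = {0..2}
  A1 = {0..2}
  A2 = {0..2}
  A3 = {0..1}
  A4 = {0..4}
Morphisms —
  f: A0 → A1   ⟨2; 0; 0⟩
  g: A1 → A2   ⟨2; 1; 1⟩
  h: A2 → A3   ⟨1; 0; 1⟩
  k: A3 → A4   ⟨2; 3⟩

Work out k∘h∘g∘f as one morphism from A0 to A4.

Answer: ⟨2; 3; 3⟩

Work:
  0 f→2 g→1 h→0 k→2
  1 f→0 g→2 h→1 k→3
  2 f→0 g→2 h→1 k→3
composite: ⟨2; 3; 3⟩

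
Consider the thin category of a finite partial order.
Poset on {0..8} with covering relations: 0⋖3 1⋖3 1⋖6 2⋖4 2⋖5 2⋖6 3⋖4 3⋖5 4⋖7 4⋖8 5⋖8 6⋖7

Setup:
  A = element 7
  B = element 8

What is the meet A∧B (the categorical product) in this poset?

Answer: A∧B = 4

Trace:
{x : x≤A ∧ x≤B} = {0,1,2,3,4}  (A=7, B=8)
  0 ≤ 4
  1 ≤ 4
  2 ≤ 4
  3 ≤ 4
  4 ≤ 4
glb = 4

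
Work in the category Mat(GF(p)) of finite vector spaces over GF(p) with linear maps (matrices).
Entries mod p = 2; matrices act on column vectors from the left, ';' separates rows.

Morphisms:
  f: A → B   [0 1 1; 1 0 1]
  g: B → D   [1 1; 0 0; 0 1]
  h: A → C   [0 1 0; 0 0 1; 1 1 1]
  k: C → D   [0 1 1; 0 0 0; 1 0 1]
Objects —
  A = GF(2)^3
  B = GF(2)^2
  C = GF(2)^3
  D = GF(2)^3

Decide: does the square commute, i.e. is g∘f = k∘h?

Answer: COMMUTES

Work:
1) trace f;g:
  e0=(1,0,0) f→(0,1) g→(1,0,1)
  e1=(0,1,0) f→(1,0) g→(1,0,0)
  e2=(0,0,1) f→(1,1) g→(0,0,1)
  ⟦path⟧₁ = [1 1 0; 0 0 0; 1 0 1]
2) trace h;k:
  e0=(1,0,0) h→(0,0,1) k→(1,0,1)
  e1=(0,1,0) h→(1,0,1) k→(1,0,0)
  e2=(0,0,1) h→(0,1,1) k→(0,0,1)
  ⟦path⟧₂ = [1 1 0; 0 0 0; 1 0 1]
Equal? same morphism ✓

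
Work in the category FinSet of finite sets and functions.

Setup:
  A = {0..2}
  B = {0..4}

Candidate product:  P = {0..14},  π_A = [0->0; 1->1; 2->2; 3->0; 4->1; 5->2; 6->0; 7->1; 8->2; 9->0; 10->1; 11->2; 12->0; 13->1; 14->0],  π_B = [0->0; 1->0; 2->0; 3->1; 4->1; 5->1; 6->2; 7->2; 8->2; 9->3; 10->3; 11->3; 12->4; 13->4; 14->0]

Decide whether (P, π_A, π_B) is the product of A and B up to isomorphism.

|A|·|B| = 3·5 = 15;  |P| = 15
Check the pairing map k ↦ (π_A(k), π_B(k)):
  0 -> (0,0)
  1 -> (1,0)
  2 -> (2,0)
  3 -> (0,1)
  4 -> (1,1)
  5 -> (2,1)
  6 -> (0,2)
  7 -> (1,2)
  8 -> (2,2)
  9 -> (0,3)
  10 -> (1,3)
  11 -> (2,3)
  12 -> (0,4)
  13 -> (1,4)
  14 -> (0,0)  ✗ repeats pair of k=0
distinct pairs in image: 14 / 15 needed
  → (0,0) hit at k=0 and k=14

Answer: NOT A VALID PRODUCT — duplicate pair at indices 0,14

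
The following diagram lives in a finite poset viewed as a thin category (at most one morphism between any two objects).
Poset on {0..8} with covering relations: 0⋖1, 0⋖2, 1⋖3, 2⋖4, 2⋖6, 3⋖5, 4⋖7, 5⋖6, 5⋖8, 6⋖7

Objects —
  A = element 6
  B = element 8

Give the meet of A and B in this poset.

Answer: A∧B = 5

Work:
{x : x<=A ∧ x<=B} = {0,1,3,5}  (A=6, B=8)
  0 <= 5
  1 <= 5
  3 <= 5
  5 <= 5
glb = 5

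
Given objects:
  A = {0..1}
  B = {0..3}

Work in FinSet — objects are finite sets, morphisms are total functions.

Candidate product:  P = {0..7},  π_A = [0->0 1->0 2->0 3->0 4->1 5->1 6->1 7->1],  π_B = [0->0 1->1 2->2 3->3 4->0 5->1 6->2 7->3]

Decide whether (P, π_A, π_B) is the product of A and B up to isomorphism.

Answer: VALID PRODUCT

Derivation:
|A|·|B| = 2·4 = 8;  |P| = 8
Check the pairing map k ↦ (π_A(k), π_B(k)):
  0 -> (0,0)
  1 -> (0,1)
  2 -> (0,2)
  3 -> (0,3)
  4 -> (1,0)
  5 -> (1,1)
  6 -> (1,2)
  7 -> (1,3)
distinct pairs in image: 8 / 8 needed
  → bijection onto A×B; projections well-typed.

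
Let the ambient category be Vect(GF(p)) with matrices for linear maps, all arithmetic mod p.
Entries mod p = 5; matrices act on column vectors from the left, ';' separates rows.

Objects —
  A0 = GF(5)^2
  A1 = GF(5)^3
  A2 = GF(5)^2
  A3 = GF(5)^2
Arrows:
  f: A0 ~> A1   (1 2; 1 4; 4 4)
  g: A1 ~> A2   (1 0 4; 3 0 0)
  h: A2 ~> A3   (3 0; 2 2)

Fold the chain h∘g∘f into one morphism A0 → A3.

Answer: (1 4; 0 3)

Work:
  e0=[1,0] f~>[1,1,4] g~>[2,3] h~>[1,0]
  e1=[0,1] f~>[2,4,4] g~>[3,1] h~>[4,3]
composite: (1 4; 0 3)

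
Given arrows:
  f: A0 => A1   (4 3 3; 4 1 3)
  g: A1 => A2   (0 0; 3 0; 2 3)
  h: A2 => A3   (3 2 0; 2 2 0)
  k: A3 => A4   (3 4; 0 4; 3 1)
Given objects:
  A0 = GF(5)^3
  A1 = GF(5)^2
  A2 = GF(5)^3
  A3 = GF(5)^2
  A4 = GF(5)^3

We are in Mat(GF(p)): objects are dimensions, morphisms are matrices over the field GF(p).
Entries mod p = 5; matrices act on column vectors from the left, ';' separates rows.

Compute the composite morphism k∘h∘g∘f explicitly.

Answer: (3 1 1; 1 2 2; 1 2 2)

Trace:
  e0=[1,0,0] f=>[4,4] g=>[0,2,0] h=>[4,4] k=>[3,1,1]
  e1=[0,1,0] f=>[3,1] g=>[0,4,4] h=>[3,3] k=>[1,2,2]
  e2=[0,0,1] f=>[3,3] g=>[0,4,0] h=>[3,3] k=>[1,2,2]
⟦path⟧: (3 1 1; 1 2 2; 1 2 2)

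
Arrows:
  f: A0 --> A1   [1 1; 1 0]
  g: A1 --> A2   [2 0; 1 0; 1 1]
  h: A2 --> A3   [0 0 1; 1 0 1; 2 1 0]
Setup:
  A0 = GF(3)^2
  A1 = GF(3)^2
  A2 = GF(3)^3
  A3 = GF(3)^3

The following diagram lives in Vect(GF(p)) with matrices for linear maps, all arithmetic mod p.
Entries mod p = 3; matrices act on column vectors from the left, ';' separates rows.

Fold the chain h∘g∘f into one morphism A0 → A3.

Answer: [2 1; 1 0; 2 2]

Derivation:
  e0=(1,0) f-->(1,1) g-->(2,1,2) h-->(2,1,2)
  e1=(0,1) f-->(1,0) g-->(2,1,1) h-->(1,0,2)
⟦path⟧: [2 1; 1 0; 2 2]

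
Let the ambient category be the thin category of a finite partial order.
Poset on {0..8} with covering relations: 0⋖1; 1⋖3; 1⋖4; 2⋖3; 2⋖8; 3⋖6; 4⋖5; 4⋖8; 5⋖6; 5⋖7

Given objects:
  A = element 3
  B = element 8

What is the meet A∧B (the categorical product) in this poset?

{x : x⊑A ∧ x⊑B} = {0,1,2}  (A=3, B=8)
  maximal lower bounds 1 and 2 are incomparable: neither 1⊑2 nor 2⊑1
→ no greatest lower bound exists

Answer: NO MEET EXISTS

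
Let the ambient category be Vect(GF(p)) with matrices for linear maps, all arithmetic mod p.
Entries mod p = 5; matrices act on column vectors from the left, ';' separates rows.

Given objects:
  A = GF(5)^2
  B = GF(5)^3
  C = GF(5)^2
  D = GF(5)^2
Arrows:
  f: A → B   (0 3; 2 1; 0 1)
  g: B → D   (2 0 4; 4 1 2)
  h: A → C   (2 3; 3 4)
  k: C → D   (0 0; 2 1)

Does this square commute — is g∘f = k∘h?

Answer: COMMUTES

Derivation:
Path 1 = f;g:
  e0=[1,0] f→[0,2,0] g→[0,2]
  e1=[0,1] f→[3,1,1] g→[0,0]
  result₁ = (0 0; 2 0)
Path 2 = h;k:
  e0=[1,0] h→[2,3] k→[0,2]
  e1=[0,1] h→[3,4] k→[0,0]
  result₂ = (0 0; 2 0)
Equal? same morphism ✓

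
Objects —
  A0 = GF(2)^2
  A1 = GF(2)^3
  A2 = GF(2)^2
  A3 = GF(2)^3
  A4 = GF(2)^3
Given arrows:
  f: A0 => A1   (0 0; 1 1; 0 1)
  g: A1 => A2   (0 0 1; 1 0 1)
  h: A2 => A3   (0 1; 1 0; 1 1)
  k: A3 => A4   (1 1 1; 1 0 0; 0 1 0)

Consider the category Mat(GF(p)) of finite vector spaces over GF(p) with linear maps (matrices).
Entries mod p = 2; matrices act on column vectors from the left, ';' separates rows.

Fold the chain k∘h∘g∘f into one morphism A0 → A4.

Answer: (0 0; 0 1; 0 1)

Trace:
  e0=[1,0] f=>[0,1,0] g=>[0,0] h=>[0,0,0] k=>[0,0,0]
  e1=[0,1] f=>[0,1,1] g=>[1,1] h=>[1,1,0] k=>[0,1,1]
⟦path⟧: (0 0; 0 1; 0 1)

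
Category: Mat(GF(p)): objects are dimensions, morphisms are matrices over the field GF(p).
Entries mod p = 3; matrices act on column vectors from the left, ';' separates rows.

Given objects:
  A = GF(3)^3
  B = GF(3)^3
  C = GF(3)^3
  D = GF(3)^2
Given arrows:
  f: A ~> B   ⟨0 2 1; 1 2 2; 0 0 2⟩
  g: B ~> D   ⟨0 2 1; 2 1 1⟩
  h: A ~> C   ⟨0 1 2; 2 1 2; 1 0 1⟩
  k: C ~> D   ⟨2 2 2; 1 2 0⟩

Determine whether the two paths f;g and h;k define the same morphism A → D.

Answer: DOES NOT COMMUTE

Derivation:
Along f;g (path 1):
  e0=⟨1,0,0⟩ f~>⟨0,1,0⟩ g~>⟨2,1⟩
  e1=⟨0,1,0⟩ f~>⟨2,2,0⟩ g~>⟨1,0⟩
  e2=⟨0,0,1⟩ f~>⟨1,2,2⟩ g~>⟨0,0⟩
  ⟦path⟧₁ = ⟨2 1 0; 1 0 0⟩
Along h;k (path 2):
  e0=⟨1,0,0⟩ h~>⟨0,2,1⟩ k~>⟨0,1⟩
  e1=⟨0,1,0⟩ h~>⟨1,1,0⟩ k~>⟨1,0⟩
  e2=⟨0,0,1⟩ h~>⟨2,2,1⟩ k~>⟨1,0⟩
  ⟦path⟧₂ = ⟨0 1 1; 1 0 0⟩
Equal? NO — does not commute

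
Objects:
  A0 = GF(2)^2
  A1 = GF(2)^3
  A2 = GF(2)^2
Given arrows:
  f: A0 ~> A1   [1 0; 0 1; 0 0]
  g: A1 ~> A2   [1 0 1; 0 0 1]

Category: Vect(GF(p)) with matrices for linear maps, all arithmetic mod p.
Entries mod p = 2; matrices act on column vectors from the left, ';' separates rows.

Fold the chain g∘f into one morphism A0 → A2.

Answer: [1 0; 0 0]

Work:
  e0=(1,0) f~>(1,0,0) g~>(1,0)
  e1=(0,1) f~>(0,1,0) g~>(0,0)
result: [1 0; 0 0]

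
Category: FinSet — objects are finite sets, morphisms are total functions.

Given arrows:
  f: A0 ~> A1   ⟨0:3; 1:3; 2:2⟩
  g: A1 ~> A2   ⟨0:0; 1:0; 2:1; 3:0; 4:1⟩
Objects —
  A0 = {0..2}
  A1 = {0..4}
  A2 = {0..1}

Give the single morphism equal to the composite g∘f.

Answer: ⟨0:0; 1:0; 2:1⟩

Work:
  0 f~>3 g~>0
  1 f~>3 g~>0
  2 f~>2 g~>1
result: ⟨0:0; 1:0; 2:1⟩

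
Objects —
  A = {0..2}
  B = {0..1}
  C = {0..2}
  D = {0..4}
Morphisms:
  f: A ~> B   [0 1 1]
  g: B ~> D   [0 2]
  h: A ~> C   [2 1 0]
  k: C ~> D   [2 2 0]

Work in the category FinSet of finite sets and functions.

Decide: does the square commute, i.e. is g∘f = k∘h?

Path 1 = f;g:
  0 f~>0 g~>0
  1 f~>1 g~>2
  2 f~>1 g~>2
  result₁ = [0 2 2]
Path 2 = h;k:
  0 h~>2 k~>0
  1 h~>1 k~>2
  2 h~>0 k~>2
  result₂ = [0 2 2]
Equal? YES — commutes

Answer: COMMUTES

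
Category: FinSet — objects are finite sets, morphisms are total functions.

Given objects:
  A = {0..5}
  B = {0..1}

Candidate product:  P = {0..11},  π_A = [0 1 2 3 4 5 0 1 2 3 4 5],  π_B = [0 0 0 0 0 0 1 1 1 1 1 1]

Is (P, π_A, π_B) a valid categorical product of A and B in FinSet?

|A|·|B| = 6·2 = 12;  |P| = 12
Check the pairing map k ↦ (π_A(k), π_B(k)):
  0 ↦ (0,0)
  1 ↦ (1,0)
  2 ↦ (2,0)
  3 ↦ (3,0)
  4 ↦ (4,0)
  5 ↦ (5,0)
  6 ↦ (0,1)
  7 ↦ (1,1)
  8 ↦ (2,1)
  9 ↦ (3,1)
  10 ↦ (4,1)
  11 ↦ (5,1)
distinct pairs in image: 12 / 12 needed
  → bijection onto A×B; projections well-typed.

Answer: VALID PRODUCT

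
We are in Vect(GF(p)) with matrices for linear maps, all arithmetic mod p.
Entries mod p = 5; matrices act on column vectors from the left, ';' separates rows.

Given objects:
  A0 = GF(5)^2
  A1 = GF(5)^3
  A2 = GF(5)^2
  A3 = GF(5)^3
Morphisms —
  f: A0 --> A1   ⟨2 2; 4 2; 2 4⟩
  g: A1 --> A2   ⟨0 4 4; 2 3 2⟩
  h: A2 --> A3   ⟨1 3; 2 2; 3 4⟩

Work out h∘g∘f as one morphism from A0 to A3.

Answer: ⟨4 3; 3 4; 2 4⟩

Trace:
  e0=⟨1,0⟩ f-->⟨2,4,2⟩ g-->⟨4,0⟩ h-->⟨4,3,2⟩
  e1=⟨0,1⟩ f-->⟨2,2,4⟩ g-->⟨4,3⟩ h-->⟨3,4,4⟩
⟦path⟧: ⟨4 3; 3 4; 2 4⟩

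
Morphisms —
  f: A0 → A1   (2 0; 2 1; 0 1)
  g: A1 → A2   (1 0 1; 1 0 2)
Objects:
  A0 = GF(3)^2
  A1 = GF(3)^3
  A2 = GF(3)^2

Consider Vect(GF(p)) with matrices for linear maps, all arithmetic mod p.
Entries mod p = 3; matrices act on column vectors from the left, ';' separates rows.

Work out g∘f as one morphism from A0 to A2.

Answer: (2 1; 2 2)

Derivation:
  e0=(1,0) f→(2,2,0) g→(2,2)
  e1=(0,1) f→(0,1,1) g→(1,2)
composite: (2 1; 2 2)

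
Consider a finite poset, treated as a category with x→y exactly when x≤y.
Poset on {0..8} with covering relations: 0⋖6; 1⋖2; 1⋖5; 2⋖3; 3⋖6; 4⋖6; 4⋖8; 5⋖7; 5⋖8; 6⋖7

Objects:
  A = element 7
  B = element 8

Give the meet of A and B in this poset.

Answer: NO MEET EXISTS

Derivation:
Lower bounds of A=7 and B=8: {1,4,5}
  maximal lower bounds 4 and 5 are incomparable: neither 4⊑5 nor 5⊑4
→ no greatest lower bound exists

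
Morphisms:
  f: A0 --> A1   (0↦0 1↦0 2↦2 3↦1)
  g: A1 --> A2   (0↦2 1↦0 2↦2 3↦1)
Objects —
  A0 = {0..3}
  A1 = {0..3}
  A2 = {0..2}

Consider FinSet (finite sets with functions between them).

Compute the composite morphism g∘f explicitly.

  0 f-->0 g-->2
  1 f-->0 g-->2
  2 f-->2 g-->2
  3 f-->1 g-->0
result: (0↦2 1↦2 2↦2 3↦0)

Answer: (0↦2 1↦2 2↦2 3↦0)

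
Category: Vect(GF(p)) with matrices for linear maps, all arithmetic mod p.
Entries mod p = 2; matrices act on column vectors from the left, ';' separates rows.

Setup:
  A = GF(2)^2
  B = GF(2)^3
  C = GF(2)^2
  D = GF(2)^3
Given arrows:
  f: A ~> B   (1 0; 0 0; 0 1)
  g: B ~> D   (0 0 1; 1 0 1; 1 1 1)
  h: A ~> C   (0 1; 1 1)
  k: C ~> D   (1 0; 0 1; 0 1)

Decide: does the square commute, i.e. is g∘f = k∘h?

Answer: COMMUTES

Derivation:
Path 1 = f;g:
  e0=[1,0] f~>[1,0,0] g~>[0,1,1]
  e1=[0,1] f~>[0,0,1] g~>[1,1,1]
  ⟦path⟧₁ = (0 1; 1 1; 1 1)
Path 2 = h;k:
  e0=[1,0] h~>[0,1] k~>[0,1,1]
  e1=[0,1] h~>[1,1] k~>[1,1,1]
  ⟦path⟧₂ = (0 1; 1 1; 1 1)
Equal? equal; square commutes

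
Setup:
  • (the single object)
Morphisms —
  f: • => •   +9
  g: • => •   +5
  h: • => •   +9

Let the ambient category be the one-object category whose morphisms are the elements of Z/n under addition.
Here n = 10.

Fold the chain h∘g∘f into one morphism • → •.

Answer: +3

Trace:
  0 +9≡9 +5≡4 +9≡3  (mod 10)
⟦path⟧: +3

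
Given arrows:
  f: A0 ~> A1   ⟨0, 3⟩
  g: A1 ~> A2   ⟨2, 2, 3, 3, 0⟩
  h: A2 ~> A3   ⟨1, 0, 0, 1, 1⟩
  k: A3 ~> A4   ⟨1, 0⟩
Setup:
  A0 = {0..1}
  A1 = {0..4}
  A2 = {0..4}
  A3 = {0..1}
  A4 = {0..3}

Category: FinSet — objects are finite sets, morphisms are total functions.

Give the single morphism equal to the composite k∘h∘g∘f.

Answer: ⟨1, 0⟩

Trace:
  0 f~>0 g~>2 h~>0 k~>1
  1 f~>3 g~>3 h~>1 k~>0
result: ⟨1, 0⟩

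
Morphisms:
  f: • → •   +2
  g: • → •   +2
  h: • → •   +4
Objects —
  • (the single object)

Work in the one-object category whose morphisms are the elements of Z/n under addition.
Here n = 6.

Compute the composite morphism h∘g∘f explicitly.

Answer: +2

Work:
  0 +2≡2 +2≡4 +4≡2  (mod 6)
⟦path⟧: +2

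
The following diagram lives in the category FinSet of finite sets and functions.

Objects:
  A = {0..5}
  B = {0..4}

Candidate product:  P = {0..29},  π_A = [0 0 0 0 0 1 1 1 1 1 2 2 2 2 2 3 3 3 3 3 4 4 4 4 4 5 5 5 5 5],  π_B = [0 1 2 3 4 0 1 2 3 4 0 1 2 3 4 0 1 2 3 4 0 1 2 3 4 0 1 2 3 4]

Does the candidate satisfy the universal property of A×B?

|A|·|B| = 6·5 = 30;  |P| = 30
Check the pairing map k ↦ (π_A(k), π_B(k)):
  0 ↦ (0,0)
  1 ↦ (0,1)
  2 ↦ (0,2)
  3 ↦ (0,3)
  4 ↦ (0,4)
  5 ↦ (1,0)
  6 ↦ (1,1)
  7 ↦ (1,2)
  8 ↦ (1,3)
  9 ↦ (1,4)
  10 ↦ (2,0)
  11 ↦ (2,1)
  12 ↦ (2,2)
  13 ↦ (2,3)
  14 ↦ (2,4)
  15 ↦ (3,0)
  16 ↦ (3,1)
  17 ↦ (3,2)
  18 ↦ (3,3)
  19 ↦ (3,4)
  20 ↦ (4,0)
  21 ↦ (4,1)
  22 ↦ (4,2)
  23 ↦ (4,3)
  24 ↦ (4,4)
  25 ↦ (5,0)
  26 ↦ (5,1)
  27 ↦ (5,2)
  28 ↦ (5,3)
  29 ↦ (5,4)
distinct pairs in image: 30 / 30 needed
  → bijection onto A×B; projections well-typed.

Answer: VALID PRODUCT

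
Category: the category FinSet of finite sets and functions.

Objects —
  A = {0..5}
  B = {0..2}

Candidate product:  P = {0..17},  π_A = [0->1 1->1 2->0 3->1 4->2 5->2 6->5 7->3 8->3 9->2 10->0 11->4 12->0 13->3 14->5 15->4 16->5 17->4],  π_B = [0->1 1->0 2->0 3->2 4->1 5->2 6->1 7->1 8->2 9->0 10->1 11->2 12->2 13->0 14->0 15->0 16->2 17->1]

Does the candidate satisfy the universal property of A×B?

Answer: VALID PRODUCT

Work:
|A|·|B| = 6·3 = 18;  |P| = 18
Check the pairing map k ↦ (π_A(k), π_B(k)):
  0 -> (1,1)
  1 -> (1,0)
  2 -> (0,0)
  3 -> (1,2)
  4 -> (2,1)
  5 -> (2,2)
  6 -> (5,1)
  7 -> (3,1)
  8 -> (3,2)
  9 -> (2,0)
  10 -> (0,1)
  11 -> (4,2)
  12 -> (0,2)
  13 -> (3,0)
  14 -> (5,0)
  15 -> (4,0)
  16 -> (5,2)
  17 -> (4,1)
distinct pairs in image: 18 / 18 needed
  → bijection onto A×B; projections well-typed.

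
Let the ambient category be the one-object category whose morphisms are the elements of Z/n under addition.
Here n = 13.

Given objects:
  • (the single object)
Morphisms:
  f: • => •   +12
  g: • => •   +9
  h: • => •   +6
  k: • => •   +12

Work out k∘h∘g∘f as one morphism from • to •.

Answer: +0

Work:
  0 +12≡12 +9≡8 +6≡1 +12≡0  (mod 13)
⟦path⟧: +0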